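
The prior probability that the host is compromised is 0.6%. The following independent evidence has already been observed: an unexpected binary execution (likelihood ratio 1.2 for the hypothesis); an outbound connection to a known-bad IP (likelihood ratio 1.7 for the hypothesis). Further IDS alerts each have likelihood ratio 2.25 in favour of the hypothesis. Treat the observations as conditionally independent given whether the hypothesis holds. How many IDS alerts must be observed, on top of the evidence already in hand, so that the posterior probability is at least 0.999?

14

Prior odds = 0.006/0.994 = 3/497.
Combined Bayes factor of the evidence already in hand = 1.2 × 1.7 = 2.04.
Odds after that evidence = (3/497) × 2.04 = 153/12425.
Target odds = 0.999/0.001 = 999.
Need 2.25ⁿ ≥ 999 ÷ (153/12425) = 1379175/17.
2.25¹³ ≈37876.8 falls short of 1379175/17 but 2.25¹⁴ ≈85222.7 reaches it, so n = 14.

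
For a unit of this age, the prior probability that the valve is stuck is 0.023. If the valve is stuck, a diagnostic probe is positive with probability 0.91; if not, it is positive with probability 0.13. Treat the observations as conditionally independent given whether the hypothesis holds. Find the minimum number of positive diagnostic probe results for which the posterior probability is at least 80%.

Prior odds: 0.023 ÷ 0.977 = 23/977.
Likelihood ratio of a positive = 0.91/0.13 = 7.
Target posterior odds = 0.8/0.2 = 4.
Require 7ⁿ ≥ 4 ÷ (23/977) = 3908/23.
7² = 49 falls short of 3908/23 but 7³ = 343 reaches it, so n = 3.

3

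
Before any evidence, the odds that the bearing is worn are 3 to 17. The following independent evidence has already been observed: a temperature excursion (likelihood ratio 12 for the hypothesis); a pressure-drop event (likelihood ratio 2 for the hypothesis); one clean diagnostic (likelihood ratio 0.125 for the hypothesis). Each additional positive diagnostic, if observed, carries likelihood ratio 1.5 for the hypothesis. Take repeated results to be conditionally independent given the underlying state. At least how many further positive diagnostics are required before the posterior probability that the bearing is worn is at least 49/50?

Prior odds = 3/17.
Combined Bayes factor of the evidence already in hand = 12 × 2 × 0.125 = 3.
Odds after that evidence = (3/17) × 3 = 9/17.
Target odds = 0.98/0.02 = 49.
Need 1.5ⁿ ≥ 49 ÷ (9/17) = 833/9.
1.5¹¹ = 177147/2048 falls short of 833/9 but 1.5¹² = 531441/4096 reaches it, so n = 12.

12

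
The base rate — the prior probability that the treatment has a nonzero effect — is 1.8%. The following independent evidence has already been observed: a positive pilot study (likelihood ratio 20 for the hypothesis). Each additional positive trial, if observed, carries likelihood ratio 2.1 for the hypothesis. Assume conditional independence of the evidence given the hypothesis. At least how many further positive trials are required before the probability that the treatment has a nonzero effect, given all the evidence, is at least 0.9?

Prior odds = 0.018/0.982 = 9/491.
Bayes factor of the evidence already in hand = 20.
Odds after that evidence = (9/491) × 20 = 180/491.
Target odds = 0.9/0.1 = 9.
Need 2.1ⁿ ≥ 9 ÷ (180/491) = 24.55.
2.1⁴ = 19.4481 falls short of 24.55 but 2.1⁵ = 4084101/100000 reaches it, so n = 5.

5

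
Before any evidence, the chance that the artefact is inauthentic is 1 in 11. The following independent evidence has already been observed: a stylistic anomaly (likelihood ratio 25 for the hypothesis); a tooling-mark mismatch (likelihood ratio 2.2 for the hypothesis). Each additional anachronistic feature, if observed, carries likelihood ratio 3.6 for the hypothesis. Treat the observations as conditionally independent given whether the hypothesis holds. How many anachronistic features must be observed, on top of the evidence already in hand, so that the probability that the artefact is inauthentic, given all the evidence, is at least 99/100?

3

Prior odds = (1/11)/(10/11) = 0.1.
Combined Bayes factor of the evidence already in hand = 25 × 2.2 = 55.
Odds after that evidence = 0.1 × 55 = 5.5.
Target odds = 0.99/0.01 = 99.
Need 3.6ⁿ ≥ 99 ÷ 5.5 = 18.
3.6² = 12.96 falls short of 18 but 3.6³ = 46.656 reaches it, so n = 3.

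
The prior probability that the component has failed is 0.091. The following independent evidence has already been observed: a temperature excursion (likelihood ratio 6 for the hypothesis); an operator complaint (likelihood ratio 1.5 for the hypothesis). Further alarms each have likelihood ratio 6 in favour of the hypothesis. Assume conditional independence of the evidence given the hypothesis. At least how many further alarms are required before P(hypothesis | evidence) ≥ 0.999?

Prior odds = 0.091/0.909 = 91/909.
Combined Bayes factor of the evidence already in hand = 6 × 1.5 = 9.
Odds after that evidence = (91/909) × 9 = 91/101.
Target odds = 0.999/0.001 = 999.
Need 6ⁿ ≥ 999 ÷ (91/101) = 100899/91.
6³ = 216 falls short of 100899/91 but 6⁴ = 1296 reaches it, so n = 4.

4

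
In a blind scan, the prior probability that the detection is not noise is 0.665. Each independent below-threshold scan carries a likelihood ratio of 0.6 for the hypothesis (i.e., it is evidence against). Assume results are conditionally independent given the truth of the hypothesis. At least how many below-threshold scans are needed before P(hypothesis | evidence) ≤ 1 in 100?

Prior odds = 0.665/0.335 = 133/67.
Likelihood ratio per below-threshold scan = 0.6.
Target odds: 0.01 ÷ 0.99 = 1/99.
Need (133/67) × 0.6ⁿ ≤ 1/99, i.e. 0.6ⁿ ≤ 67/13167.
0.6¹⁰ = 59049/9765625 is still above 67/13167 but 0.6¹¹ = 177147/48828125 is at or below it, so n = 11.

11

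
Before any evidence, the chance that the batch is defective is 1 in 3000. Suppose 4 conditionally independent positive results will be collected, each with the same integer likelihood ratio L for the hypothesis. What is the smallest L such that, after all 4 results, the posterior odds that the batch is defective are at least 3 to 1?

10

Prior odds = (1/3000)/(2999/3000) = 1/2999.
Target odds = 3.
Need L⁴ ≥ 3 ÷ (1/2999) = 8997.
9⁴ = 6561 < 8997 ≤ 10000 = 10⁴, so L = 10.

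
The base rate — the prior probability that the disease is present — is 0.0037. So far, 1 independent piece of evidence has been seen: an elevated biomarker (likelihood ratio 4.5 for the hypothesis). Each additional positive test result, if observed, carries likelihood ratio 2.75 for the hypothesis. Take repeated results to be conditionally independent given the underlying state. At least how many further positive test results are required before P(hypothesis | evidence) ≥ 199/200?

10

Prior odds = 0.0037/0.9963 = 37/9963.
Bayes factor of the evidence already in hand = 4.5.
Odds after that evidence = (37/9963) × 4.5 = 37/2214.
Target odds = 0.995/0.005 = 199.
Need 2.75ⁿ ≥ 199 ÷ (37/2214) = 440586/37.
2.75⁹ ≈8994.86 falls short of 440586/37 but 2.75¹⁰ ≈24735.9 reaches it, so n = 10.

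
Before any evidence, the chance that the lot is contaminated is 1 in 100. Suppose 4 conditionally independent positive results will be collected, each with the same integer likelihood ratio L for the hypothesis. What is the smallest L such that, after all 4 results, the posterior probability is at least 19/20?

7

Prior odds = 0.01/0.99 = 1/99.
Target odds = 0.95/0.05 = 19.
Need L⁴ ≥ 19 ÷ (1/99) = 1881.
6⁴ = 1296 < 1881 ≤ 2401 = 7⁴, so L = 7.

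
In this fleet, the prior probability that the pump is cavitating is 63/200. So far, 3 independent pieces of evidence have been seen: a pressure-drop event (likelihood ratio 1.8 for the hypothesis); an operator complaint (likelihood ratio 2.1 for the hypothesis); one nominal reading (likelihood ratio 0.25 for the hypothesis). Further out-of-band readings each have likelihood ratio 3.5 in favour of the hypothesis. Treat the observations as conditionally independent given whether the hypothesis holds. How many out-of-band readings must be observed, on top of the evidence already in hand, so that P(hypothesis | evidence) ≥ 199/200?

Prior odds = 0.315/0.685 = 63/137.
Combined Bayes factor of the evidence already in hand = 1.8 × 2.1 × 0.25 = 0.945.
Odds after that evidence = (63/137) × 0.945 = 11907/27400.
Target odds = 0.995/0.005 = 199.
Need 3.5ⁿ ≥ 199 ÷ (11907/27400) = 5452600/11907.
3.5⁴ = 150.0625 falls short of 5452600/11907 but 3.5⁵ = 525.21875 reaches it, so n = 5.

5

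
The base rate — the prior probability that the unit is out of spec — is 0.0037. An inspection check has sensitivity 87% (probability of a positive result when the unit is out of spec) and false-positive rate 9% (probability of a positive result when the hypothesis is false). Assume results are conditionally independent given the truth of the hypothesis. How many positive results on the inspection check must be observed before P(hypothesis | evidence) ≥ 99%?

Prior odds = 0.0037/0.9963 = 37/9963.
Likelihood ratio of a positive result = 0.87/0.09 = 29/3.
Target posterior odds = 0.99/0.01 = 99.
Require (29/3)ⁿ ≥ 99 ÷ (37/9963) = 986337/37.
(29/3)⁴ = 707281/81 falls short of 986337/37 but (29/3)⁵ = 20511149/243 reaches it, so n = 5.

5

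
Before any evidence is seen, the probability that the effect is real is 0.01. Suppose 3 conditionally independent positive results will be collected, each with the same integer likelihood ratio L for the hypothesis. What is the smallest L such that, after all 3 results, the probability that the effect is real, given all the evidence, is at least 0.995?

Prior odds = 0.01/0.99 = 1/99.
Target odds = 0.995/0.005 = 199.
Need L³ ≥ 199 ÷ (1/99) = 19701.
27³ = 19683 < 19701 ≤ 21952 = 28³, so L = 28.

28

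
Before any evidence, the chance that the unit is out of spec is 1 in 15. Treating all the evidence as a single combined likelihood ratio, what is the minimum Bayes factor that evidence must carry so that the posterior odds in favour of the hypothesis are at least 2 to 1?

28

Prior odds = (1/15)/(14/15) = 1/14.
Target odds = 2.
Required Bayes factor = 2 ÷ (1/14) = 28.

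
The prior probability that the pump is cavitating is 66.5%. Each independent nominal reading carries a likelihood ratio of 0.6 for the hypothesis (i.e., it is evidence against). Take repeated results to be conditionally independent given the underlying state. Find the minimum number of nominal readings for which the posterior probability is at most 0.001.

15

Prior odds: 0.665 ÷ 0.335 = 133/67.
Likelihood ratio per nominal reading = 0.6.
Target posterior odds = 0.001/0.999 = 1/999.
Require 0.6ⁿ ≤ 1/999 ÷ (133/67) = 67/132867.
0.6¹⁴ ≈0.000783642 is still above 67/132867 but 0.6¹⁵ ≈0.000470185 is at or below it, so n = 15.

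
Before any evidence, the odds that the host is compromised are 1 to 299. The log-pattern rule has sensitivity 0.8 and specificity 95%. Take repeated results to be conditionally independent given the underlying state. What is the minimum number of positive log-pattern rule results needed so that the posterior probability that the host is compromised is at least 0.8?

Prior odds = 1/299.
False-positive rate = 1 − 0.95 = 0.05; likelihood ratio of a positive = 0.8/0.05 = 16.
Target odds: 0.8 ÷ 0.2 = 4.
Need (1/299) × 16ⁿ ≥ 4, i.e. 16ⁿ ≥ 1196.
16² = 256 falls short of 1196 but 16³ = 4096 reaches it, so n = 3.

3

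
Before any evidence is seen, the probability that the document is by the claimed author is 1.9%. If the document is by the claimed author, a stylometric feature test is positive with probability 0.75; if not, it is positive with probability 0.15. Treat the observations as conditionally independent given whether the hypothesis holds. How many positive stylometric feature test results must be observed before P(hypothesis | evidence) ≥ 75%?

Prior odds: 0.019 ÷ 0.981 = 19/981.
Likelihood ratio of a positive = 0.75/0.15 = 5.
Target posterior odds = 0.75/0.25 = 3.
Require 5ⁿ ≥ 3 ÷ (19/981) = 2943/19.
5³ = 125 falls short of 2943/19 but 5⁴ = 625 reaches it, so n = 4.

4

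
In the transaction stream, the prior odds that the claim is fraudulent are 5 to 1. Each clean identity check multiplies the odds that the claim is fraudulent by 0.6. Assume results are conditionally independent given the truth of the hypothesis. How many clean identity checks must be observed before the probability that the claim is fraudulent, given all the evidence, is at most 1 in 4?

Prior odds = 5.
Likelihood ratio per clean identity check = 0.6.
Target posterior odds = 0.25/0.75 = 1/3.
Require 0.6ⁿ ≤ 1/3 ÷ 5 = 1/15.
0.6⁵ = 0.07776 is still above 1/15 but 0.6⁶ = 729/15625 is at or below it, so n = 6.

6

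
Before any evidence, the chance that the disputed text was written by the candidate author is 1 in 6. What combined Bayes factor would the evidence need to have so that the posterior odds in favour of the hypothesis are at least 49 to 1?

245

Prior odds = (1/6)/(5/6) = 0.2.
Target odds = 49.
Required Bayes factor = 49 ÷ 0.2 = 245.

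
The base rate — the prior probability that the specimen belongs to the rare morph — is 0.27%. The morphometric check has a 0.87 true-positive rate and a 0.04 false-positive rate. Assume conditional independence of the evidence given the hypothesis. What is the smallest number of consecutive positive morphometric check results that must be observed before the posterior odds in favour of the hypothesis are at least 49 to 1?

Prior odds: 0.0027 ÷ 0.9973 = 27/9973.
Likelihood ratio of a positive result = 0.87/0.04 = 21.75.
Target odds = 49.
Need (27/9973) × 21.75ⁿ ≥ 49, i.e. 21.75ⁿ ≥ 488677/27.
21.75³ = 658503/64 falls short of 488677/27 but 21.75⁴ = 57289761/256 reaches it, so n = 4.

4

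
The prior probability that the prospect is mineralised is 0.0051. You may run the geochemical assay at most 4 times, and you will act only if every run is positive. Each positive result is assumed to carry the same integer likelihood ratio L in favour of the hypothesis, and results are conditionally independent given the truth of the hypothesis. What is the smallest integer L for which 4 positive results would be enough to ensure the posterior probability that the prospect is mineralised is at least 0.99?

12

Prior odds = 0.0051/0.9949 = 51/9949.
Target odds = 0.99/0.01 = 99.
Need L⁴ ≥ 99 ÷ (51/9949) = 328317/17.
11⁴ = 14641 < 328317/17 ≤ 20736 = 12⁴, so L = 12.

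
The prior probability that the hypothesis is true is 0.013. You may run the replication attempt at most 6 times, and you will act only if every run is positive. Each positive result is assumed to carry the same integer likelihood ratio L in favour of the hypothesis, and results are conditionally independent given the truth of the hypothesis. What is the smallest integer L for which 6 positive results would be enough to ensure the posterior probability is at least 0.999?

Prior odds = 0.013/0.987 = 13/987.
Target odds = 0.999/0.001 = 999.
Need L⁶ ≥ 999 ÷ (13/987) = 986013/13.
6⁶ = 46656 < 986013/13 ≤ 117649 = 7⁶, so L = 7.

7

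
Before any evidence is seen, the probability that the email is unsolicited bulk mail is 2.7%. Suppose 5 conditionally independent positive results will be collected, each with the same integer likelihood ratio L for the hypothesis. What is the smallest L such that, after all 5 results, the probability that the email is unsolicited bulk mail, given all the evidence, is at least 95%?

4

Prior odds = 0.027/0.973 = 27/973.
Target odds = 0.95/0.05 = 19.
Need L⁵ ≥ 19 ÷ (27/973) = 18487/27.
3⁵ = 243 < 18487/27 ≤ 1024 = 4⁵, so L = 4.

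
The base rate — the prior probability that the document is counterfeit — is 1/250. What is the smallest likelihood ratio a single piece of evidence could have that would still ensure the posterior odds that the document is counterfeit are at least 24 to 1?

Prior odds = 0.004/0.996 = 1/249.
Target odds = 24.
Required Bayes factor = 24 ÷ (1/249) = 5976.

5976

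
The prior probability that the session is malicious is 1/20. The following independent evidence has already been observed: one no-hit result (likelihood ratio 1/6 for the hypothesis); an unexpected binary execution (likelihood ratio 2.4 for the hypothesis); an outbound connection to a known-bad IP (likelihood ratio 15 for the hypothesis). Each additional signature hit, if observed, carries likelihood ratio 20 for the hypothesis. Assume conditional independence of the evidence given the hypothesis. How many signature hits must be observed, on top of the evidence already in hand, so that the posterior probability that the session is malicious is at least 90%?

Prior odds = 0.05/0.95 = 1/19.
Combined Bayes factor of the evidence already in hand = (1/6) × 2.4 × 15 = 6.
Odds after that evidence = (1/19) × 6 = 6/19.
Target odds = 0.9/0.1 = 9.
Need 20ⁿ ≥ 9 ÷ (6/19) = 28.5.
20¹ = 20 falls short of 28.5 but 20² = 400 reaches it, so n = 2.

2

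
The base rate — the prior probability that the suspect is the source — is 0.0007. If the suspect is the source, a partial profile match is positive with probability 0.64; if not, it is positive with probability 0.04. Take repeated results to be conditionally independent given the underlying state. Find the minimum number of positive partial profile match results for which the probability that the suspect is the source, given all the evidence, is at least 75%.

4

Prior odds: 0.0007 ÷ 0.9993 = 7/9993.
Likelihood ratio of a positive = 0.64/0.04 = 16.
Target posterior odds = 0.75/0.25 = 3.
Require 16ⁿ ≥ 3 ÷ (7/9993) = 29979/7.
16³ = 4096 falls short of 29979/7 but 16⁴ = 65536 reaches it, so n = 4.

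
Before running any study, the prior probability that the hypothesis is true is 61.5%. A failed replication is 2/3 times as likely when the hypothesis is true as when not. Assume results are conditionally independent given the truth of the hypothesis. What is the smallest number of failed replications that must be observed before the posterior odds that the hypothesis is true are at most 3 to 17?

6

Prior odds = 0.615/0.385 = 123/77.
Likelihood ratio per failed replication = 2/3.
Target odds = 3/17.
Require (2/3)ⁿ ≤ 3/17 ÷ (123/77) = 77/697.
(2/3)⁵ = 32/243 is still above 77/697 but (2/3)⁶ = 64/729 is at or below it, so n = 6.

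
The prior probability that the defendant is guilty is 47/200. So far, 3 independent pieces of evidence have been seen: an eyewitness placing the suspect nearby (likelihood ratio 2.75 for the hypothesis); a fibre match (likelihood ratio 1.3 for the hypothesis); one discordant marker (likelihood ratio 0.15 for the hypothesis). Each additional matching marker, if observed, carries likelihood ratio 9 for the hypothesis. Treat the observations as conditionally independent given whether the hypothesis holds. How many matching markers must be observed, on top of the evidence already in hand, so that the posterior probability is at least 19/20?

Prior odds = 0.235/0.765 = 47/153.
Combined Bayes factor of the evidence already in hand = 2.75 × 1.3 × 0.15 = 0.53625.
Odds after that evidence = (47/153) × 0.53625 = 6721/40800.
Target odds = 0.95/0.05 = 19.
Need 9ⁿ ≥ 19 ÷ (6721/40800) = 775200/6721.
9² = 81 falls short of 775200/6721 but 9³ = 729 reaches it, so n = 3.

3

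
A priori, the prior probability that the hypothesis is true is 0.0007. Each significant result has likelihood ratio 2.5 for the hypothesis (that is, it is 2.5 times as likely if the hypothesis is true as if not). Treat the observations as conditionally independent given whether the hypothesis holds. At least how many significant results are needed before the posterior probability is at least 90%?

Prior odds = 0.0007/0.9993 = 7/9993.
Likelihood ratio per significant result = 2.5.
Target odds: 0.9 ÷ 0.1 = 9.
Require 2.5ⁿ ≥ 9 ÷ (7/9993) = 89937/7.
2.5¹⁰ = 9765625/1024 falls short of 89937/7 but 2.5¹¹ = 48828125/2048 reaches it, so n = 11.

11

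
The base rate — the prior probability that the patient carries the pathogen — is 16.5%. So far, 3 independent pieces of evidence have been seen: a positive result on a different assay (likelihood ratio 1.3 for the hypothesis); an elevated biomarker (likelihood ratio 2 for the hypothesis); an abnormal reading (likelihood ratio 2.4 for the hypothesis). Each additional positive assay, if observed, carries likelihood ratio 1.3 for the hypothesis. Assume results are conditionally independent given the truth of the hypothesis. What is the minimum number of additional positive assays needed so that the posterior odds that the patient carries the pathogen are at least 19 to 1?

Prior odds = 0.165/0.835 = 33/167.
Combined Bayes factor of the evidence already in hand = 1.3 × 2 × 2.4 = 6.24.
Odds after that evidence = (33/167) × 6.24 = 5148/4175.
Target odds = 19.
Need 1.3ⁿ ≥ 19 ÷ (5148/4175) = 79325/5148.
1.3¹⁰ ≈13.7858 falls short of 79325/5148 but 1.3¹¹ ≈17.9216 reaches it, so n = 11.

11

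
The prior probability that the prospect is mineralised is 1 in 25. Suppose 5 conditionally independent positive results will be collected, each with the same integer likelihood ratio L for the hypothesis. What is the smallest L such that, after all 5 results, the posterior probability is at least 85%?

3

Prior odds = 0.04/0.96 = 1/24.
Target odds = 0.85/0.15 = 17/3.
Need L⁵ ≥ 17/3 ÷ (1/24) = 136.
2⁵ = 32 < 136 ≤ 243 = 3⁵, so L = 3.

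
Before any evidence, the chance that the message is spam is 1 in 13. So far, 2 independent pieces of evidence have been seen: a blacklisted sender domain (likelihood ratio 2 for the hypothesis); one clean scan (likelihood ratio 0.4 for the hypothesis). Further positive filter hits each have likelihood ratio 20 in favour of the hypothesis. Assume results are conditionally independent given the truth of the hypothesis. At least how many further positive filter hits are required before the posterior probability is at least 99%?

3

Prior odds = (1/13)/(12/13) = 1/12.
Combined Bayes factor of the evidence already in hand = 2 × 0.4 = 0.8.
Odds after that evidence = (1/12) × 0.8 = 1/15.
Target odds = 0.99/0.01 = 99.
Need 20ⁿ ≥ 99 ÷ (1/15) = 1485.
20² = 400 falls short of 1485 but 20³ = 8000 reaches it, so n = 3.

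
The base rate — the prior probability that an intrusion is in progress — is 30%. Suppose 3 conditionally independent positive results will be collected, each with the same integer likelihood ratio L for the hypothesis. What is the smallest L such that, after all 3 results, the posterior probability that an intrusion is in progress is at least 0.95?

Prior odds = 0.3/0.7 = 3/7.
Target odds = 0.95/0.05 = 19.
Need L³ ≥ 19 ÷ (3/7) = 133/3.
3³ = 27 < 133/3 ≤ 64 = 4³, so L = 4.

4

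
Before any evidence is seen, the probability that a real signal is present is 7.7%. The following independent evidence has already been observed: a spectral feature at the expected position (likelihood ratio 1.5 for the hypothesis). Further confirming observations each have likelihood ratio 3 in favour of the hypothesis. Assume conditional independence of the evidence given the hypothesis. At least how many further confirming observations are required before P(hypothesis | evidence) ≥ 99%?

7

Prior odds = 0.077/0.923 = 77/923.
Bayes factor of the evidence already in hand = 1.5.
Odds after that evidence = (77/923) × 1.5 = 231/1846.
Target odds = 0.99/0.01 = 99.
Need 3ⁿ ≥ 99 ÷ (231/1846) = 5538/7.
3⁶ = 729 falls short of 5538/7 but 3⁷ = 2187 reaches it, so n = 7.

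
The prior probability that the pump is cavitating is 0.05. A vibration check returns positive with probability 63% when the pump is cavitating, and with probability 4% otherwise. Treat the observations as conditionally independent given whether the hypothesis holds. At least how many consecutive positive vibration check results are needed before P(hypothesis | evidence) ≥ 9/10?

Prior odds: 0.05 ÷ 0.95 = 1/19.
Likelihood ratio of a positive result = 0.63/0.04 = 15.75.
Target odds: 0.9 ÷ 0.1 = 9.
Require 15.75ⁿ ≥ 9 ÷ (1/19) = 171.
15.75¹ = 15.75 falls short of 171 but 15.75² = 248.0625 reaches it, so n = 2.

2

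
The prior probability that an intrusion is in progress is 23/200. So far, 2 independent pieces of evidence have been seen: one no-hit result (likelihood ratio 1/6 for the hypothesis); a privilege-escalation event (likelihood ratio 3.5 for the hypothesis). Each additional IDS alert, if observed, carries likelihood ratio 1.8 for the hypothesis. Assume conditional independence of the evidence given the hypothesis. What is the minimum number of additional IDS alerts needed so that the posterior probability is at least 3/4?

7

Prior odds = 0.115/0.885 = 23/177.
Combined Bayes factor of the evidence already in hand = (1/6) × 3.5 = 7/12.
Odds after that evidence = (23/177) × 7/12 = 161/2124.
Target odds = 0.75/0.25 = 3.
Need 1.8ⁿ ≥ 3 ÷ (161/2124) = 6372/161.
1.8⁶ = 531441/15625 falls short of 6372/161 but 1.8⁷ = 4782969/78125 reaches it, so n = 7.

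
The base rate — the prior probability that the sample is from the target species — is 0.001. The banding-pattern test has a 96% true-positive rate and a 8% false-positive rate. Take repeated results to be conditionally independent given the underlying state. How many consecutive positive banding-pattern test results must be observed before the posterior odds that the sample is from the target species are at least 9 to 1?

Prior odds: 0.001 ÷ 0.999 = 1/999.
Likelihood ratio of a positive result = 0.96/0.08 = 12.
Target odds = 9.
Need (1/999) × 12ⁿ ≥ 9, i.e. 12ⁿ ≥ 8991.
12³ = 1728 falls short of 8991 but 12⁴ = 20736 reaches it, so n = 4.

4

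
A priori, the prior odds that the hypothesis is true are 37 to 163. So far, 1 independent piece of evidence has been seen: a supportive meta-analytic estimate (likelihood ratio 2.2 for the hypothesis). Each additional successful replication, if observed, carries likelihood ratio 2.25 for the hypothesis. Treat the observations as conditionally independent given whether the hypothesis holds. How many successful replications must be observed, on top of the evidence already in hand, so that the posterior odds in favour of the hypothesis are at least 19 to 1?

Prior odds = 37/163.
Bayes factor of the evidence already in hand = 2.2.
Odds after that evidence = (37/163) × 2.2 = 407/815.
Target odds = 19.
Need 2.25ⁿ ≥ 19 ÷ (407/815) = 15485/407.
2.25⁴ = 25.62890625 falls short of 15485/407 but 2.25⁵ = 59049/1024 reaches it, so n = 5.

5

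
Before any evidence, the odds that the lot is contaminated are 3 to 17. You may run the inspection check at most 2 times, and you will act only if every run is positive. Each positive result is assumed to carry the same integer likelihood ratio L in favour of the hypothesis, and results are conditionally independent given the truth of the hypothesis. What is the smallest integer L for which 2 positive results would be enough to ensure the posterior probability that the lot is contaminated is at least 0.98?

Prior odds = 3/17.
Target odds = 0.98/0.02 = 49.
Need L² ≥ 49 ÷ (3/17) = 833/3.
16² = 256 < 833/3 ≤ 289 = 17², so L = 17.

17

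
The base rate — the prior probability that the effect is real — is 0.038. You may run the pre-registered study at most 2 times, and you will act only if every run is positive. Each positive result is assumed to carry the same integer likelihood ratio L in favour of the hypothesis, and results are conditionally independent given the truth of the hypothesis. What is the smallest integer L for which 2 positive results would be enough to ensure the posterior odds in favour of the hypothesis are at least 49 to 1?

Prior odds = 0.038/0.962 = 19/481.
Target odds = 49.
Need L² ≥ 49 ÷ (19/481) = 23569/19.
35² = 1225 < 23569/19 ≤ 1296 = 36², so L = 36.

36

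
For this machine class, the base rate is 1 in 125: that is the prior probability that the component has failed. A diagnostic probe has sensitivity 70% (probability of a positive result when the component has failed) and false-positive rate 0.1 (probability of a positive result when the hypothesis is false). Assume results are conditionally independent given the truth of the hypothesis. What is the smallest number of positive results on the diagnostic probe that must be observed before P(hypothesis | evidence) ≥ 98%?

5

Prior odds = 0.008/0.992 = 1/124.
Likelihood ratio of a positive result = 0.7/0.1 = 7.
Target posterior odds = 0.98/0.02 = 49.
Require 7ⁿ ≥ 49 ÷ (1/124) = 6076.
7⁴ = 2401 falls short of 6076 but 7⁵ = 16807 reaches it, so n = 5.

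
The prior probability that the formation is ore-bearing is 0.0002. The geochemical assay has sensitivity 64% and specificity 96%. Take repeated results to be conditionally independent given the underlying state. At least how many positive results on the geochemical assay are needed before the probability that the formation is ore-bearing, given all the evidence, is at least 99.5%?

5

Prior odds = 0.0002/0.9998 = 1/4999.
False-positive rate = 1 − 0.96 = 0.04; likelihood ratio of a positive = 0.64/0.04 = 16.
Target odds: 0.995 ÷ 0.005 = 199.
Need (1/4999) × 16ⁿ ≥ 199, i.e. 16ⁿ ≥ 994801.
16⁴ = 65536 falls short of 994801 but 16⁵ = 1048576 reaches it, so n = 5.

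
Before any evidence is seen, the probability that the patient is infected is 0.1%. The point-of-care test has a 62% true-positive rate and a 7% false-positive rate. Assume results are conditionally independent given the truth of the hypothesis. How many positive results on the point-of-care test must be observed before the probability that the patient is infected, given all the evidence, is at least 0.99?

6

Prior odds: 0.001 ÷ 0.999 = 1/999.
Likelihood ratio of a positive result = 0.62/0.07 = 62/7.
Target posterior odds = 0.99/0.01 = 99.
Need (1/999) × (62/7)ⁿ ≥ 99, i.e. (62/7)ⁿ ≥ 98901.
(62/7)⁵ = 916132832/16807 falls short of 98901 but (62/7)⁶ ≈482794 reaches it, so n = 6.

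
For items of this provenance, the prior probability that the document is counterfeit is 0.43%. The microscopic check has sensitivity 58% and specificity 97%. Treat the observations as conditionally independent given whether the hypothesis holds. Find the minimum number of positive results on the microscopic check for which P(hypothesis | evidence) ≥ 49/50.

4

Prior odds = 0.0043/0.9957 = 43/9957.
False-positive rate = 1 − 0.97 = 0.03; likelihood ratio of a positive = 0.58/0.03 = 58/3.
Target posterior odds = 0.98/0.02 = 49.
Require (58/3)ⁿ ≥ 49 ÷ (43/9957) = 487893/43.
(58/3)³ = 195112/27 falls short of 487893/43 but (58/3)⁴ = 11316496/81 reaches it, so n = 4.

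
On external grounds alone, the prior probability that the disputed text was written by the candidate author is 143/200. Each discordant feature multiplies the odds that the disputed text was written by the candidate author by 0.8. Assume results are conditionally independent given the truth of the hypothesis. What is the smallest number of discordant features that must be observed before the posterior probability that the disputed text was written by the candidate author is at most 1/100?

Prior odds: 0.715 ÷ 0.285 = 143/57.
Likelihood ratio per discordant feature = 0.8.
Target posterior odds = 0.01/0.99 = 1/99.
Require 0.8ⁿ ≤ 1/99 ÷ (143/57) = 19/4719.
0.8²⁴ ≈0.00472237 is still above 19/4719 but 0.8²⁵ ≈0.00377789 is at or below it, so n = 25.

25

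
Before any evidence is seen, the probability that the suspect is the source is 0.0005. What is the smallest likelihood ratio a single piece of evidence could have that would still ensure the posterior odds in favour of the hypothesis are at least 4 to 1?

7996

Prior odds = 0.0005/0.9995 = 1/1999.
Target odds = 4.
Required Bayes factor = 4 ÷ (1/1999) = 7996.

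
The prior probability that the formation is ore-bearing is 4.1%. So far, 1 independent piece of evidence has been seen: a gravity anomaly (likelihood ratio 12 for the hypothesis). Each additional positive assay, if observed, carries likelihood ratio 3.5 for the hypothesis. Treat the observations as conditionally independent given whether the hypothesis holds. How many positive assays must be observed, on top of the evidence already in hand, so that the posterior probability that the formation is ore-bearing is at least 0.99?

Prior odds = 0.041/0.959 = 41/959.
Bayes factor of the evidence already in hand = 12.
Odds after that evidence = (41/959) × 12 = 492/959.
Target odds = 0.99/0.01 = 99.
Need 3.5ⁿ ≥ 99 ÷ (492/959) = 31647/164.
3.5⁴ = 150.0625 falls short of 31647/164 but 3.5⁵ = 525.21875 reaches it, so n = 5.

5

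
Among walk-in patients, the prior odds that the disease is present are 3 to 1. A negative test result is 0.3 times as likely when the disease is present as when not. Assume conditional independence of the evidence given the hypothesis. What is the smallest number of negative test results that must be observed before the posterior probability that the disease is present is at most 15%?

Prior odds = 3.
Likelihood ratio per negative test result = 0.3.
Target posterior odds = 0.15/0.85 = 3/17.
Require 0.3ⁿ ≤ 3/17 ÷ 3 = 1/17.
0.3² = 0.09 is still above 1/17 but 0.3³ = 0.027 is at or below it, so n = 3.

3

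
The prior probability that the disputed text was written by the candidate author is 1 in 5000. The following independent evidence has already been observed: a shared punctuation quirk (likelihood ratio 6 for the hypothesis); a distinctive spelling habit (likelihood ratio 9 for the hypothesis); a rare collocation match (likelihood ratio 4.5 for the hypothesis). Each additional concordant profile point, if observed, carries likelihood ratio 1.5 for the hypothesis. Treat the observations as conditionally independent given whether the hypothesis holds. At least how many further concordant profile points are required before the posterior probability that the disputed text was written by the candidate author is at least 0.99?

Prior odds = 0.0002/0.9998 = 1/4999.
Combined Bayes factor of the evidence already in hand = 6 × 9 × 4.5 = 243.
Odds after that evidence = (1/4999) × 243 = 243/4999.
Target odds = 0.99/0.01 = 99.
Need 1.5ⁿ ≥ 99 ÷ (243/4999) = 54989/27.
1.5¹⁸ = 387420489/262144 falls short of 54989/27 but 1.5¹⁹ ≈2216.84 reaches it, so n = 19.

19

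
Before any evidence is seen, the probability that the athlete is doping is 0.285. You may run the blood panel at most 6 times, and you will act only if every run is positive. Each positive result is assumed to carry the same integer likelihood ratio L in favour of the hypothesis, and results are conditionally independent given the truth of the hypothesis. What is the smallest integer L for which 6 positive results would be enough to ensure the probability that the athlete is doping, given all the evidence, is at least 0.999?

4

Prior odds = 0.285/0.715 = 57/143.
Target odds = 0.999/0.001 = 999.
Need L⁶ ≥ 999 ÷ (57/143) = 47619/19.
3⁶ = 729 < 47619/19 ≤ 4096 = 4⁶, so L = 4.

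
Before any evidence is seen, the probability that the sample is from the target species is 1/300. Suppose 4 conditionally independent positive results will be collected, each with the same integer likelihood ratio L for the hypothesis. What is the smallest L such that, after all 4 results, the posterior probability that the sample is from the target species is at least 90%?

8

Prior odds = (1/300)/(299/300) = 1/299.
Target odds = 0.9/0.1 = 9.
Need L⁴ ≥ 9 ÷ (1/299) = 2691.
7⁴ = 2401 < 2691 ≤ 4096 = 8⁴, so L = 8.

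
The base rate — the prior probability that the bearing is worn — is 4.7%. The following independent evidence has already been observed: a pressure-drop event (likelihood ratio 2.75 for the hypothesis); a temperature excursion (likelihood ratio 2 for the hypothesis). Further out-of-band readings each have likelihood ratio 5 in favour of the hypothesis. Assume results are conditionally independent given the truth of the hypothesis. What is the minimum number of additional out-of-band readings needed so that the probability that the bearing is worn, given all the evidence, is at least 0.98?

4

Prior odds = 0.047/0.953 = 47/953.
Combined Bayes factor of the evidence already in hand = 2.75 × 2 = 5.5.
Odds after that evidence = (47/953) × 5.5 = 517/1906.
Target odds = 0.98/0.02 = 49.
Need 5ⁿ ≥ 49 ÷ (517/1906) = 93394/517.
5³ = 125 falls short of 93394/517 but 5⁴ = 625 reaches it, so n = 4.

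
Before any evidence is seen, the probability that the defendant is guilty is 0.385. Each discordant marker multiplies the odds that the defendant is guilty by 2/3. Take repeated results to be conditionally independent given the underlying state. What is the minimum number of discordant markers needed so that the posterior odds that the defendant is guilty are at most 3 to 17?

Prior odds = 0.385/0.615 = 77/123.
Likelihood ratio per discordant marker = 2/3.
Target odds = 3/17.
Need (77/123) × (2/3)ⁿ ≤ 3/17, i.e. (2/3)ⁿ ≤ 369/1309.
(2/3)³ = 8/27 is still above 369/1309 but (2/3)⁴ = 16/81 is at or below it, so n = 4.

4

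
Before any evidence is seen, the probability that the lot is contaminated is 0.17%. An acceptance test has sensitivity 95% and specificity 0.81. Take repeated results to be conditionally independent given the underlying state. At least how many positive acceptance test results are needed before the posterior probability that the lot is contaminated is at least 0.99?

Prior odds: 0.0017 ÷ 0.9983 = 17/9983.
False-positive rate = 1 − 0.81 = 0.19; likelihood ratio of a positive = 0.95/0.19 = 5.
Target odds: 0.99 ÷ 0.01 = 99.
Need (17/9983) × 5ⁿ ≥ 99, i.e. 5ⁿ ≥ 988317/17.
5⁶ = 15625 falls short of 988317/17 but 5⁷ = 78125 reaches it, so n = 7.

7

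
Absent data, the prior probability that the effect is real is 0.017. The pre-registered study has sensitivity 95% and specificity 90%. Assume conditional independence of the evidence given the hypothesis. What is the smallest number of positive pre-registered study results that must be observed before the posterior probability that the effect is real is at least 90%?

3

Prior odds = 0.017/0.983 = 17/983.
False-positive rate = 1 − 0.9 = 0.1; likelihood ratio of a positive = 0.95/0.1 = 9.5.
Target odds: 0.9 ÷ 0.1 = 9.
Need (17/983) × 9.5ⁿ ≥ 9, i.e. 9.5ⁿ ≥ 8847/17.
9.5² = 90.25 falls short of 8847/17 but 9.5³ = 857.375 reaches it, so n = 3.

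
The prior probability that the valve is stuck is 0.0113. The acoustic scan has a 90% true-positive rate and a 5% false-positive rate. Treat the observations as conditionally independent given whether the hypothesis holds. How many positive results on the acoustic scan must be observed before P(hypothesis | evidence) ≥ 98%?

Prior odds = 0.0113/0.9887 = 113/9887.
Likelihood ratio of a positive result = 0.9/0.05 = 18.
Target posterior odds = 0.98/0.02 = 49.
Need (113/9887) × 18ⁿ ≥ 49, i.e. 18ⁿ ≥ 484463/113.
18² = 324 falls short of 484463/113 but 18³ = 5832 reaches it, so n = 3.

3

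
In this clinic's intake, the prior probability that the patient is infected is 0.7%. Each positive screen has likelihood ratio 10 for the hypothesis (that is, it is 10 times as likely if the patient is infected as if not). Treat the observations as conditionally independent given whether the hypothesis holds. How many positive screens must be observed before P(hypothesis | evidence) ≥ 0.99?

5

Prior odds: 0.007 ÷ 0.993 = 7/993.
Likelihood ratio per positive screen = 10.
Target odds: 0.99 ÷ 0.01 = 99.
Need (7/993) × 10ⁿ ≥ 99, i.e. 10ⁿ ≥ 98307/7.
10⁴ = 10000 falls short of 98307/7 but 10⁵ = 100000 reaches it, so n = 5.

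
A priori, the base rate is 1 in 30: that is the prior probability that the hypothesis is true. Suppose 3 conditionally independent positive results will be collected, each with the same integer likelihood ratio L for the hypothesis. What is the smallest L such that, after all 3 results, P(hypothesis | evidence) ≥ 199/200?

18

Prior odds = (1/30)/(29/30) = 1/29.
Target odds = 0.995/0.005 = 199.
Need L³ ≥ 199 ÷ (1/29) = 5771.
17³ = 4913 < 5771 ≤ 5832 = 18³, so L = 18.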